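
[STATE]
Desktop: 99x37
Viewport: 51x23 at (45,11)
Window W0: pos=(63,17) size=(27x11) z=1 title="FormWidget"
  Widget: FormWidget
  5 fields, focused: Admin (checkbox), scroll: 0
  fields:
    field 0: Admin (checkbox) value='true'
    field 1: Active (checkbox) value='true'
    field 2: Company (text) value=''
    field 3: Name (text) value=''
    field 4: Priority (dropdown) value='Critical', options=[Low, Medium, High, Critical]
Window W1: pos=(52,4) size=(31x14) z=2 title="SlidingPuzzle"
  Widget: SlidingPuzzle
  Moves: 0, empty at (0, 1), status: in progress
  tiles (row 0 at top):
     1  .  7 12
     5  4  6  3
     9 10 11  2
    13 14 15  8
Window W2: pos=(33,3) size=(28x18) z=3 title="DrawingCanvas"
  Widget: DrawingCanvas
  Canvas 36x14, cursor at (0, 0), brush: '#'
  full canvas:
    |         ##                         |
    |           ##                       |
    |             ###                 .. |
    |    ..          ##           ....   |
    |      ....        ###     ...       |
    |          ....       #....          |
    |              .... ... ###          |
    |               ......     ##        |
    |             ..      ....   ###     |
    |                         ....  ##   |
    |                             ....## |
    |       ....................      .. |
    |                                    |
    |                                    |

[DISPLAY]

...       #....┃──┼────┼────┤        ┃             
   .... ... ###┃0 │ 11 │  2 │        ┃             
    ......     ┃──┼────┼────┤        ┃             
  ..      .... ┃4 │ 15 │  8 │        ┃             
              .┃──┴────┴────┘        ┃             
               ┃                     ┃             
...............┃━━━━━━━━━━━━━━━━━━━━━┛━━━━━━┓      
               ┃  ┃ FormWidget              ┃      
               ┃  ┠─────────────────────────┨      
━━━━━━━━━━━━━━━┛  ┃> Admin:      [x]        ┃      
                  ┃  Active:     [x]        ┃      
                  ┃  Company:    [         ]┃      
                  ┃  Name:       [         ]┃      
                  ┃  Priority:   [Critical▼]┃      
                  ┃                         ┃      
                  ┃                         ┃      
                  ┗━━━━━━━━━━━━━━━━━━━━━━━━━┛      
                                                   
                                                   
                                                   
                                                   
                                                   
                                                   


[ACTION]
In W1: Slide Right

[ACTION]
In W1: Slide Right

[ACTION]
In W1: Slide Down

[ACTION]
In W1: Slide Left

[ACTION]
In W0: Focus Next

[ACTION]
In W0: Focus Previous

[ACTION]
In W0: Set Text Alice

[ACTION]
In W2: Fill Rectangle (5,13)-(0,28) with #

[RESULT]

..#############┃──┼────┼────┤        ┃             
   .... ... ###┃0 │ 11 │  2 │        ┃             
    ......     ┃──┼────┼────┤        ┃             
  ..      .... ┃4 │ 15 │  8 │        ┃             
              .┃──┴────┴────┘        ┃             
               ┃                     ┃             
...............┃━━━━━━━━━━━━━━━━━━━━━┛━━━━━━┓      
               ┃  ┃ FormWidget              ┃      
               ┃  ┠─────────────────────────┨      
━━━━━━━━━━━━━━━┛  ┃> Admin:      [x]        ┃      
                  ┃  Active:     [x]        ┃      
                  ┃  Company:    [         ]┃      
                  ┃  Name:       [         ]┃      
                  ┃  Priority:   [Critical▼]┃      
                  ┃                         ┃      
                  ┃                         ┃      
                  ┗━━━━━━━━━━━━━━━━━━━━━━━━━┛      
                                                   
                                                   
                                                   
                                                   
                                                   
                                                   


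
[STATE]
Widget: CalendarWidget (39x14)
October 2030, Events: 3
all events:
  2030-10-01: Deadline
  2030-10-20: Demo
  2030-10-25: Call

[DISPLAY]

              October 2030             
Mo Tu We Th Fr Sa Su                   
    1*  2  3  4  5  6                  
 7  8  9 10 11 12 13                   
14 15 16 17 18 19 20*                  
21 22 23 24 25* 26 27                  
28 29 30 31                            
                                       
                                       
                                       
                                       
                                       
                                       
                                       


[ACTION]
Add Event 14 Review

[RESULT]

              October 2030             
Mo Tu We Th Fr Sa Su                   
    1*  2  3  4  5  6                  
 7  8  9 10 11 12 13                   
14* 15 16 17 18 19 20*                 
21 22 23 24 25* 26 27                  
28 29 30 31                            
                                       
                                       
                                       
                                       
                                       
                                       
                                       


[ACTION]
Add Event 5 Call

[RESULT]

              October 2030             
Mo Tu We Th Fr Sa Su                   
    1*  2  3  4  5*  6                 
 7  8  9 10 11 12 13                   
14* 15 16 17 18 19 20*                 
21 22 23 24 25* 26 27                  
28 29 30 31                            
                                       
                                       
                                       
                                       
                                       
                                       
                                       


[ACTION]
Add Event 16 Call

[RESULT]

              October 2030             
Mo Tu We Th Fr Sa Su                   
    1*  2  3  4  5*  6                 
 7  8  9 10 11 12 13                   
14* 15 16* 17 18 19 20*                
21 22 23 24 25* 26 27                  
28 29 30 31                            
                                       
                                       
                                       
                                       
                                       
                                       
                                       


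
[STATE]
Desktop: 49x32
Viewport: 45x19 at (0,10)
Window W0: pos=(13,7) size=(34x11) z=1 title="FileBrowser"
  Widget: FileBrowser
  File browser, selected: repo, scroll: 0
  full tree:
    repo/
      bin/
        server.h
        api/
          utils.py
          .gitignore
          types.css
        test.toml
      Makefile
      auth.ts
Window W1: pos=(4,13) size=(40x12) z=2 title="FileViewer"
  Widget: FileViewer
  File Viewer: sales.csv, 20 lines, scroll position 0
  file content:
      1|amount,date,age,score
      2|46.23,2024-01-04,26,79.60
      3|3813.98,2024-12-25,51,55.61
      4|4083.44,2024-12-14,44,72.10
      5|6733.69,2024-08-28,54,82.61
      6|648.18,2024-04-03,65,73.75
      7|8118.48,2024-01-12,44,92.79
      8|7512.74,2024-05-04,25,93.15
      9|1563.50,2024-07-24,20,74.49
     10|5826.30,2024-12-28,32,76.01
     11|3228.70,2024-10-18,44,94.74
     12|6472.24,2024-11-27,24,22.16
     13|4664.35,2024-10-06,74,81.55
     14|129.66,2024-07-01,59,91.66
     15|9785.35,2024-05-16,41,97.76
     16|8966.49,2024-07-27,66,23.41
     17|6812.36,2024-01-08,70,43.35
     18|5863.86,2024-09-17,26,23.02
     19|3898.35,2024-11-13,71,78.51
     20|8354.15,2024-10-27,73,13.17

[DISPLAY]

             ┃> [-] repo/                    
             ┃    [+] bin/                   
             ┃    Makefile                   
    ┏━━━━━━━━━━━━━━━━━━━━━━━━━━━━━━━━━━━━━━┓ 
    ┃ FileViewer                           ┃ 
    ┠──────────────────────────────────────┨ 
    ┃amount,date,age,score                ▲┃ 
    ┃46.23,2024-01-04,26,79.60            █┃━
    ┃3813.98,2024-12-25,51,55.61          ░┃ 
    ┃4083.44,2024-12-14,44,72.10          ░┃ 
    ┃6733.69,2024-08-28,54,82.61          ░┃ 
    ┃648.18,2024-04-03,65,73.75           ░┃ 
    ┃8118.48,2024-01-12,44,92.79          ░┃ 
    ┃7512.74,2024-05-04,25,93.15          ▼┃ 
    ┗━━━━━━━━━━━━━━━━━━━━━━━━━━━━━━━━━━━━━━┛ 
                                             
                                             
                                             
                                             


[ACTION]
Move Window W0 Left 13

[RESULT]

┃> [-] repo/                     ┃           
┃    [+] bin/                    ┃           
┃    Makefile                    ┃           
┃   ┏━━━━━━━━━━━━━━━━━━━━━━━━━━━━━━━━━━━━━━┓ 
┃   ┃ FileViewer                           ┃ 
┃   ┠──────────────────────────────────────┨ 
┃   ┃amount,date,age,score                ▲┃ 
┗━━━┃46.23,2024-01-04,26,79.60            █┃ 
    ┃3813.98,2024-12-25,51,55.61          ░┃ 
    ┃4083.44,2024-12-14,44,72.10          ░┃ 
    ┃6733.69,2024-08-28,54,82.61          ░┃ 
    ┃648.18,2024-04-03,65,73.75           ░┃ 
    ┃8118.48,2024-01-12,44,92.79          ░┃ 
    ┃7512.74,2024-05-04,25,93.15          ▼┃ 
    ┗━━━━━━━━━━━━━━━━━━━━━━━━━━━━━━━━━━━━━━┛ 
                                             
                                             
                                             
                                             


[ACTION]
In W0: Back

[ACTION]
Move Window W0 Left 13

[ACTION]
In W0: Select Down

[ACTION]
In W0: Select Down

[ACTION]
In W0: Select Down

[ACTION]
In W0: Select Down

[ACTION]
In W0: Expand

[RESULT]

┃  [-] repo/                     ┃           
┃    [+] bin/                    ┃           
┃    Makefile                    ┃           
┃  >┏━━━━━━━━━━━━━━━━━━━━━━━━━━━━━━━━━━━━━━┓ 
┃   ┃ FileViewer                           ┃ 
┃   ┠──────────────────────────────────────┨ 
┃   ┃amount,date,age,score                ▲┃ 
┗━━━┃46.23,2024-01-04,26,79.60            █┃ 
    ┃3813.98,2024-12-25,51,55.61          ░┃ 
    ┃4083.44,2024-12-14,44,72.10          ░┃ 
    ┃6733.69,2024-08-28,54,82.61          ░┃ 
    ┃648.18,2024-04-03,65,73.75           ░┃ 
    ┃8118.48,2024-01-12,44,92.79          ░┃ 
    ┃7512.74,2024-05-04,25,93.15          ▼┃ 
    ┗━━━━━━━━━━━━━━━━━━━━━━━━━━━━━━━━━━━━━━┛ 
                                             
                                             
                                             
                                             


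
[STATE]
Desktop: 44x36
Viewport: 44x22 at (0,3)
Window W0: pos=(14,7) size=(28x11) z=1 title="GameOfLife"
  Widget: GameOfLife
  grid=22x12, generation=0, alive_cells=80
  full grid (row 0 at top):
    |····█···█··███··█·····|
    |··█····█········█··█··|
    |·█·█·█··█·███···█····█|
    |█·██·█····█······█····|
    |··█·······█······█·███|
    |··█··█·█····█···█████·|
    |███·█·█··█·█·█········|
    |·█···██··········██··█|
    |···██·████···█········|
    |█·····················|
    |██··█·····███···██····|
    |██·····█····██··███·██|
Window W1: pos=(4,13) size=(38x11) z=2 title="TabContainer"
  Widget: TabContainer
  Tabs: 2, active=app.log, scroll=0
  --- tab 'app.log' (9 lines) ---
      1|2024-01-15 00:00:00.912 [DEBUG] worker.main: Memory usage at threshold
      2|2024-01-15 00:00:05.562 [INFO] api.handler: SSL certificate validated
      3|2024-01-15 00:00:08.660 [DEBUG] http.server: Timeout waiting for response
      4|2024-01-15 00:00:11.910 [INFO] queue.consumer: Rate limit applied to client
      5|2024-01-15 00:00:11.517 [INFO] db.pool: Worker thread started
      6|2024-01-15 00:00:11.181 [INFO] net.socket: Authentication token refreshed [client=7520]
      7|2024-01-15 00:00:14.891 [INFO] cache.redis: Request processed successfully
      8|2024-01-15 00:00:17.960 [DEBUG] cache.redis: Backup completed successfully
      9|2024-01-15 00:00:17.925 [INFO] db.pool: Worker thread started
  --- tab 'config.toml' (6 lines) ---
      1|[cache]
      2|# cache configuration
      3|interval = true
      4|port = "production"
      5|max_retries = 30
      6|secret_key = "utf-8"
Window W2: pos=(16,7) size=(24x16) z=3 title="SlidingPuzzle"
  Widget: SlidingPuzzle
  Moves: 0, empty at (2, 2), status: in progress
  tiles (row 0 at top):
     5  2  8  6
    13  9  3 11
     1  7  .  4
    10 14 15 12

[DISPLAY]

                                            
                                            
                                            
                                            
              ┏━┏━━━━━━━━━━━━━━━━━━━━━━┓━┓  
              ┃ ┃ SlidingPuzzle        ┃ ┃  
              ┠─┠──────────────────────┨─┨  
              ┃G┃┌────┬────┬────┬────┐ ┃ ┃  
              ┃█┃│  5 │  2 │  8 │  6 │ ┃ ┃  
              ┃·┃├────┼────┼────┼────┤ ┃ ┃  
    ┏━━━━━━━━━━━┃│ 13 │  9 │  3 │ 11 │ ┃━┓  
    ┃ TabContain┃├────┼────┼────┼────┤ ┃ ┃  
    ┠───────────┃│  1 │  7 │    │  4 │ ┃─┨  
    ┃[app.log]│ ┃├────┼────┼────┼────┤ ┃ ┃  
    ┃───────────┃│ 10 │ 14 │ 15 │ 12 │ ┃─┃  
    ┃2024-01-15 ┃└────┴────┴────┴────┘ ┃k┃  
    ┃2024-01-15 ┃Moves: 0              ┃h┃  
    ┃2024-01-15 ┃                      ┃p┃  
    ┃2024-01-15 ┃                      ┃e┃  
    ┃2024-01-15 ┗━━━━━━━━━━━━━━━━━━━━━━┛o┃  
    ┗━━━━━━━━━━━━━━━━━━━━━━━━━━━━━━━━━━━━┛  
                                            


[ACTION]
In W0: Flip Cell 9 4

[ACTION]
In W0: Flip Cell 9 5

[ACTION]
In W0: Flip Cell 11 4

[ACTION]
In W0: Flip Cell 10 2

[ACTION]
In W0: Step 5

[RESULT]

                                            
                                            
                                            
                                            
              ┏━┏━━━━━━━━━━━━━━━━━━━━━━┓━┓  
              ┃ ┃ SlidingPuzzle        ┃ ┃  
              ┠─┠──────────────────────┨─┨  
              ┃G┃┌────┬────┬────┬────┐ ┃ ┃  
              ┃·┃│  5 │  2 │  8 │  6 │ ┃ ┃  
              ┃·┃├────┼────┼────┼────┤ ┃ ┃  
    ┏━━━━━━━━━━━┃│ 13 │  9 │  3 │ 11 │ ┃━┓  
    ┃ TabContain┃├────┼────┼────┼────┤ ┃ ┃  
    ┠───────────┃│  1 │  7 │    │  4 │ ┃─┨  
    ┃[app.log]│ ┃├────┼────┼────┼────┤ ┃ ┃  
    ┃───────────┃│ 10 │ 14 │ 15 │ 12 │ ┃─┃  
    ┃2024-01-15 ┃└────┴────┴────┴────┘ ┃k┃  
    ┃2024-01-15 ┃Moves: 0              ┃h┃  
    ┃2024-01-15 ┃                      ┃p┃  
    ┃2024-01-15 ┃                      ┃e┃  
    ┃2024-01-15 ┗━━━━━━━━━━━━━━━━━━━━━━┛o┃  
    ┗━━━━━━━━━━━━━━━━━━━━━━━━━━━━━━━━━━━━┛  
                                            


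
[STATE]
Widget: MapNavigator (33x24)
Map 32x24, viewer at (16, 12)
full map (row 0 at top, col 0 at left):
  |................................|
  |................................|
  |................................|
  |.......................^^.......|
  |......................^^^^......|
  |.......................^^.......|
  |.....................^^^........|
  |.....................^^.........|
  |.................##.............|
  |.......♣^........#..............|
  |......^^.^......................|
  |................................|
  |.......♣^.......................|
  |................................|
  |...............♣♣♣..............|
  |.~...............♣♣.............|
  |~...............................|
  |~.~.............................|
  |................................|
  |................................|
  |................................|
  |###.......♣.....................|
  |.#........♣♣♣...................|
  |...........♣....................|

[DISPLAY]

................................ 
................................ 
................................ 
.......................^^....... 
......................^^^^...... 
.......................^^....... 
.....................^^^........ 
.....................^^......... 
.................##............. 
.......♣^........#.............. 
......^^.^...................... 
................................ 
.......♣^.......@............... 
................................ 
...............♣♣♣.............. 
.~...............♣♣............. 
~............................... 
~.~............................. 
................................ 
................................ 
................................ 
###.......♣..................... 
.#........♣♣♣................... 
...........♣.................... 


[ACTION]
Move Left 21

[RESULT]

                .................
                .................
                .................
                .................
                .................
                .................
                .................
                .................
                .................
                .......♣^........
                ......^^.^.......
                .................
                @......♣^........
                .................
                ...............♣♣
                .~...............
                ~................
                ~.~..............
                .................
                .................
                .................
                ###.......♣......
                .#........♣♣♣....
                ...........♣.....


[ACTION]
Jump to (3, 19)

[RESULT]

             ....................
             .................##.
             .......♣^........#..
             ......^^.^..........
             ....................
             .......♣^...........
             ....................
             ...............♣♣♣..
             .~...............♣♣.
             ~...................
             ~.~.................
             ....................
             ...@................
             ....................
             ###.......♣.........
             .#........♣♣♣.......
             ...........♣........
                                 
                                 
                                 
                                 
                                 
                                 
                                 


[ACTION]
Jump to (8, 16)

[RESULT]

        ......................^^^
        .......................^^
        .....................^^^.
        .....................^^..
        .................##......
        .......♣^........#.......
        ......^^.^...............
        .........................
        .......♣^................
        .........................
        ...............♣♣♣.......
        .~...............♣♣......
        ~.......@................
        ~.~......................
        .........................
        .........................
        .........................
        ###.......♣..............
        .#........♣♣♣............
        ...........♣.............
                                 
                                 
                                 
                                 


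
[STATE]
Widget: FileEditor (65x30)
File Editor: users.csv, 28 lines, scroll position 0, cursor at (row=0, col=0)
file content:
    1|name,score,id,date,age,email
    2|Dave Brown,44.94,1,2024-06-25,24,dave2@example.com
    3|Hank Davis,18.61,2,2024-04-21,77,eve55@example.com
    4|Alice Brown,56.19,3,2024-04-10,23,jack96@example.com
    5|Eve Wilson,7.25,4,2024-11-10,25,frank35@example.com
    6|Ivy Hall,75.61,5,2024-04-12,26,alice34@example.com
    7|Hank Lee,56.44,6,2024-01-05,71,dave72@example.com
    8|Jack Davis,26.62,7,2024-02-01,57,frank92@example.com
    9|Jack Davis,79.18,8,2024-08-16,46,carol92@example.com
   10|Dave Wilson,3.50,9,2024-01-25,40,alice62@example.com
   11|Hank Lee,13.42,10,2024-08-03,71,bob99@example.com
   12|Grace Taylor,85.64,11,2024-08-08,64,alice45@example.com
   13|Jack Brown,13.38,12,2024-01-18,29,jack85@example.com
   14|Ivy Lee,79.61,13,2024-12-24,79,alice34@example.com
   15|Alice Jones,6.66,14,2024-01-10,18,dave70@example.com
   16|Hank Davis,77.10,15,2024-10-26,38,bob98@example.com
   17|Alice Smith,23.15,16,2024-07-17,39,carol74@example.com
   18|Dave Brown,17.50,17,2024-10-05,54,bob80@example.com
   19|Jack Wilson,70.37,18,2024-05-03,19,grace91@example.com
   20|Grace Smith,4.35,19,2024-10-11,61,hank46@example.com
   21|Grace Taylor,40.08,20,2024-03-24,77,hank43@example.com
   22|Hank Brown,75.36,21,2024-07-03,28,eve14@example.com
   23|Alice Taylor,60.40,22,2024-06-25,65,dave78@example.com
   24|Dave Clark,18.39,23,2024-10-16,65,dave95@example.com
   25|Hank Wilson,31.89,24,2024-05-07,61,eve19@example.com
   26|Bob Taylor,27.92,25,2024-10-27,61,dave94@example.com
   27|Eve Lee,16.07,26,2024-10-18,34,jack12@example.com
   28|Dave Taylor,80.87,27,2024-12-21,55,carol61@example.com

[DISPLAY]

█ame,score,id,date,age,email                                    ▲
Dave Brown,44.94,1,2024-06-25,24,dave2@example.com              █
Hank Davis,18.61,2,2024-04-21,77,eve55@example.com              ░
Alice Brown,56.19,3,2024-04-10,23,jack96@example.com            ░
Eve Wilson,7.25,4,2024-11-10,25,frank35@example.com             ░
Ivy Hall,75.61,5,2024-04-12,26,alice34@example.com              ░
Hank Lee,56.44,6,2024-01-05,71,dave72@example.com               ░
Jack Davis,26.62,7,2024-02-01,57,frank92@example.com            ░
Jack Davis,79.18,8,2024-08-16,46,carol92@example.com            ░
Dave Wilson,3.50,9,2024-01-25,40,alice62@example.com            ░
Hank Lee,13.42,10,2024-08-03,71,bob99@example.com               ░
Grace Taylor,85.64,11,2024-08-08,64,alice45@example.com         ░
Jack Brown,13.38,12,2024-01-18,29,jack85@example.com            ░
Ivy Lee,79.61,13,2024-12-24,79,alice34@example.com              ░
Alice Jones,6.66,14,2024-01-10,18,dave70@example.com            ░
Hank Davis,77.10,15,2024-10-26,38,bob98@example.com             ░
Alice Smith,23.15,16,2024-07-17,39,carol74@example.com          ░
Dave Brown,17.50,17,2024-10-05,54,bob80@example.com             ░
Jack Wilson,70.37,18,2024-05-03,19,grace91@example.com          ░
Grace Smith,4.35,19,2024-10-11,61,hank46@example.com            ░
Grace Taylor,40.08,20,2024-03-24,77,hank43@example.com          ░
Hank Brown,75.36,21,2024-07-03,28,eve14@example.com             ░
Alice Taylor,60.40,22,2024-06-25,65,dave78@example.com          ░
Dave Clark,18.39,23,2024-10-16,65,dave95@example.com            ░
Hank Wilson,31.89,24,2024-05-07,61,eve19@example.com            ░
Bob Taylor,27.92,25,2024-10-27,61,dave94@example.com            ░
Eve Lee,16.07,26,2024-10-18,34,jack12@example.com               ░
Dave Taylor,80.87,27,2024-12-21,55,carol61@example.com          ░
                                                                ░
                                                                ▼


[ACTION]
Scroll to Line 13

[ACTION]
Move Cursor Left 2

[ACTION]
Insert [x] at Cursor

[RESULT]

x█ame,score,id,date,age,email                                   ▲
Dave Brown,44.94,1,2024-06-25,24,dave2@example.com              █
Hank Davis,18.61,2,2024-04-21,77,eve55@example.com              ░
Alice Brown,56.19,3,2024-04-10,23,jack96@example.com            ░
Eve Wilson,7.25,4,2024-11-10,25,frank35@example.com             ░
Ivy Hall,75.61,5,2024-04-12,26,alice34@example.com              ░
Hank Lee,56.44,6,2024-01-05,71,dave72@example.com               ░
Jack Davis,26.62,7,2024-02-01,57,frank92@example.com            ░
Jack Davis,79.18,8,2024-08-16,46,carol92@example.com            ░
Dave Wilson,3.50,9,2024-01-25,40,alice62@example.com            ░
Hank Lee,13.42,10,2024-08-03,71,bob99@example.com               ░
Grace Taylor,85.64,11,2024-08-08,64,alice45@example.com         ░
Jack Brown,13.38,12,2024-01-18,29,jack85@example.com            ░
Ivy Lee,79.61,13,2024-12-24,79,alice34@example.com              ░
Alice Jones,6.66,14,2024-01-10,18,dave70@example.com            ░
Hank Davis,77.10,15,2024-10-26,38,bob98@example.com             ░
Alice Smith,23.15,16,2024-07-17,39,carol74@example.com          ░
Dave Brown,17.50,17,2024-10-05,54,bob80@example.com             ░
Jack Wilson,70.37,18,2024-05-03,19,grace91@example.com          ░
Grace Smith,4.35,19,2024-10-11,61,hank46@example.com            ░
Grace Taylor,40.08,20,2024-03-24,77,hank43@example.com          ░
Hank Brown,75.36,21,2024-07-03,28,eve14@example.com             ░
Alice Taylor,60.40,22,2024-06-25,65,dave78@example.com          ░
Dave Clark,18.39,23,2024-10-16,65,dave95@example.com            ░
Hank Wilson,31.89,24,2024-05-07,61,eve19@example.com            ░
Bob Taylor,27.92,25,2024-10-27,61,dave94@example.com            ░
Eve Lee,16.07,26,2024-10-18,34,jack12@example.com               ░
Dave Taylor,80.87,27,2024-12-21,55,carol61@example.com          ░
                                                                ░
                                                                ▼


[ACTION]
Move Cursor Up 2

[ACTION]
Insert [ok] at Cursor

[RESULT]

xok█ame,score,id,date,age,email                                 ▲
Dave Brown,44.94,1,2024-06-25,24,dave2@example.com              █
Hank Davis,18.61,2,2024-04-21,77,eve55@example.com              ░
Alice Brown,56.19,3,2024-04-10,23,jack96@example.com            ░
Eve Wilson,7.25,4,2024-11-10,25,frank35@example.com             ░
Ivy Hall,75.61,5,2024-04-12,26,alice34@example.com              ░
Hank Lee,56.44,6,2024-01-05,71,dave72@example.com               ░
Jack Davis,26.62,7,2024-02-01,57,frank92@example.com            ░
Jack Davis,79.18,8,2024-08-16,46,carol92@example.com            ░
Dave Wilson,3.50,9,2024-01-25,40,alice62@example.com            ░
Hank Lee,13.42,10,2024-08-03,71,bob99@example.com               ░
Grace Taylor,85.64,11,2024-08-08,64,alice45@example.com         ░
Jack Brown,13.38,12,2024-01-18,29,jack85@example.com            ░
Ivy Lee,79.61,13,2024-12-24,79,alice34@example.com              ░
Alice Jones,6.66,14,2024-01-10,18,dave70@example.com            ░
Hank Davis,77.10,15,2024-10-26,38,bob98@example.com             ░
Alice Smith,23.15,16,2024-07-17,39,carol74@example.com          ░
Dave Brown,17.50,17,2024-10-05,54,bob80@example.com             ░
Jack Wilson,70.37,18,2024-05-03,19,grace91@example.com          ░
Grace Smith,4.35,19,2024-10-11,61,hank46@example.com            ░
Grace Taylor,40.08,20,2024-03-24,77,hank43@example.com          ░
Hank Brown,75.36,21,2024-07-03,28,eve14@example.com             ░
Alice Taylor,60.40,22,2024-06-25,65,dave78@example.com          ░
Dave Clark,18.39,23,2024-10-16,65,dave95@example.com            ░
Hank Wilson,31.89,24,2024-05-07,61,eve19@example.com            ░
Bob Taylor,27.92,25,2024-10-27,61,dave94@example.com            ░
Eve Lee,16.07,26,2024-10-18,34,jack12@example.com               ░
Dave Taylor,80.87,27,2024-12-21,55,carol61@example.com          ░
                                                                ░
                                                                ▼


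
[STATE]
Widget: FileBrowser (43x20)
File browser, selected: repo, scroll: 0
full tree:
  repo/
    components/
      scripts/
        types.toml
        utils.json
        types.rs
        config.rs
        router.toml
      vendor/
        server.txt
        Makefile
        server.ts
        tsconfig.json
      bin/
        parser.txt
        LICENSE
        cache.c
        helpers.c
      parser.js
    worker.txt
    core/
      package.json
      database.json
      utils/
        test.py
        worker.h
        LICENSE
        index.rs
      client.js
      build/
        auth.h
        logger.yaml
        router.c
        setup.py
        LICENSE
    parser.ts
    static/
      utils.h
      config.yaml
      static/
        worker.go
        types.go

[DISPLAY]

> [-] repo/                                
    [+] components/                        
    worker.txt                             
    [+] core/                              
    parser.ts                              
    [+] static/                            
                                           
                                           
                                           
                                           
                                           
                                           
                                           
                                           
                                           
                                           
                                           
                                           
                                           
                                           


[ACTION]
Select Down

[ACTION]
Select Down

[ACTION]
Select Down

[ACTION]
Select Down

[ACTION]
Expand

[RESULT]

  [-] repo/                                
    [+] components/                        
    worker.txt                             
    [+] core/                              
  > parser.ts                              
    [+] static/                            
                                           
                                           
                                           
                                           
                                           
                                           
                                           
                                           
                                           
                                           
                                           
                                           
                                           
                                           


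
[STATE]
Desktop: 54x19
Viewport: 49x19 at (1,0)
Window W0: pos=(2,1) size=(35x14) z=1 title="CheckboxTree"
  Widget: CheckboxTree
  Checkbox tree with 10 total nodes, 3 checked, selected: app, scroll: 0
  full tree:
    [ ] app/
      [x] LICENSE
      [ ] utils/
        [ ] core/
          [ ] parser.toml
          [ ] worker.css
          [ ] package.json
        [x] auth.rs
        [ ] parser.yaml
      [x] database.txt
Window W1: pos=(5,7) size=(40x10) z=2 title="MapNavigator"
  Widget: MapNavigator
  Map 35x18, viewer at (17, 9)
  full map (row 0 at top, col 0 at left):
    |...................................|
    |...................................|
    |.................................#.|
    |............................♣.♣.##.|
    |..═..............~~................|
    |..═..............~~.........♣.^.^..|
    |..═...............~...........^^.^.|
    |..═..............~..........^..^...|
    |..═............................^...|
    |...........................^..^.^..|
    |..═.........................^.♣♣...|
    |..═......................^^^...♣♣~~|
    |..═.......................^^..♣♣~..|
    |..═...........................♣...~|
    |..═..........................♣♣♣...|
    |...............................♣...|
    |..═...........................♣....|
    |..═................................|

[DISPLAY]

                                                 
 ┏━━━━━━━━━━━━━━━━━━━━━━━━━━━━━━━━━┓             
 ┃ CheckboxTree                    ┃             
 ┠─────────────────────────────────┨             
 ┃>[-] app/                        ┃             
 ┃   [x] LICENSE                   ┃             
 ┃   [-] utils/                    ┃             
 ┃  ┏━━━━━━━━━━━━━━━━━━━━━━━━━━━━━━━━━━━━━━┓     
 ┃  ┃ MapNavigator                         ┃     
 ┃  ┠──────────────────────────────────────┨     
 ┃  ┃  ..═...............~...........^^.^. ┃     
 ┃  ┃  ..═..............~..........^..^... ┃     
 ┃  ┃  ..═............................^... ┃     
 ┃  ┃  .................@.........^..^.^.. ┃     
 ┗━━┃  ..═.........................^.♣♣... ┃     
    ┃  ..═......................^^^...♣♣~~ ┃     
    ┗━━━━━━━━━━━━━━━━━━━━━━━━━━━━━━━━━━━━━━┛     
                                                 
                                                 


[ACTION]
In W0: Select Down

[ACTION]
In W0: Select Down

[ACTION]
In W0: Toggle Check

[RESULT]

                                                 
 ┏━━━━━━━━━━━━━━━━━━━━━━━━━━━━━━━━━┓             
 ┃ CheckboxTree                    ┃             
 ┠─────────────────────────────────┨             
 ┃ [x] app/                        ┃             
 ┃   [x] LICENSE                   ┃             
 ┃>  [x] utils/                    ┃             
 ┃  ┏━━━━━━━━━━━━━━━━━━━━━━━━━━━━━━━━━━━━━━┓     
 ┃  ┃ MapNavigator                         ┃     
 ┃  ┠──────────────────────────────────────┨     
 ┃  ┃  ..═...............~...........^^.^. ┃     
 ┃  ┃  ..═..............~..........^..^... ┃     
 ┃  ┃  ..═............................^... ┃     
 ┃  ┃  .................@.........^..^.^.. ┃     
 ┗━━┃  ..═.........................^.♣♣... ┃     
    ┃  ..═......................^^^...♣♣~~ ┃     
    ┗━━━━━━━━━━━━━━━━━━━━━━━━━━━━━━━━━━━━━━┛     
                                                 
                                                 


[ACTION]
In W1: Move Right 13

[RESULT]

                                                 
 ┏━━━━━━━━━━━━━━━━━━━━━━━━━━━━━━━━━┓             
 ┃ CheckboxTree                    ┃             
 ┠─────────────────────────────────┨             
 ┃ [x] app/                        ┃             
 ┃   [x] LICENSE                   ┃             
 ┃>  [x] utils/                    ┃             
 ┃  ┏━━━━━━━━━━━━━━━━━━━━━━━━━━━━━━━━━━━━━━┓     
 ┃  ┃ MapNavigator                         ┃     
 ┃  ┠──────────────────────────────────────┨     
 ┃  ┃.......~...........^^.^.              ┃     
 ┃  ┃......~..........^..^...              ┃     
 ┃  ┃....................^...              ┃     
 ┃  ┃................^..@.^..              ┃     
 ┗━━┃.................^.♣♣...              ┃     
    ┃..............^^^...♣♣~~              ┃     
    ┗━━━━━━━━━━━━━━━━━━━━━━━━━━━━━━━━━━━━━━┛     
                                                 
                                                 


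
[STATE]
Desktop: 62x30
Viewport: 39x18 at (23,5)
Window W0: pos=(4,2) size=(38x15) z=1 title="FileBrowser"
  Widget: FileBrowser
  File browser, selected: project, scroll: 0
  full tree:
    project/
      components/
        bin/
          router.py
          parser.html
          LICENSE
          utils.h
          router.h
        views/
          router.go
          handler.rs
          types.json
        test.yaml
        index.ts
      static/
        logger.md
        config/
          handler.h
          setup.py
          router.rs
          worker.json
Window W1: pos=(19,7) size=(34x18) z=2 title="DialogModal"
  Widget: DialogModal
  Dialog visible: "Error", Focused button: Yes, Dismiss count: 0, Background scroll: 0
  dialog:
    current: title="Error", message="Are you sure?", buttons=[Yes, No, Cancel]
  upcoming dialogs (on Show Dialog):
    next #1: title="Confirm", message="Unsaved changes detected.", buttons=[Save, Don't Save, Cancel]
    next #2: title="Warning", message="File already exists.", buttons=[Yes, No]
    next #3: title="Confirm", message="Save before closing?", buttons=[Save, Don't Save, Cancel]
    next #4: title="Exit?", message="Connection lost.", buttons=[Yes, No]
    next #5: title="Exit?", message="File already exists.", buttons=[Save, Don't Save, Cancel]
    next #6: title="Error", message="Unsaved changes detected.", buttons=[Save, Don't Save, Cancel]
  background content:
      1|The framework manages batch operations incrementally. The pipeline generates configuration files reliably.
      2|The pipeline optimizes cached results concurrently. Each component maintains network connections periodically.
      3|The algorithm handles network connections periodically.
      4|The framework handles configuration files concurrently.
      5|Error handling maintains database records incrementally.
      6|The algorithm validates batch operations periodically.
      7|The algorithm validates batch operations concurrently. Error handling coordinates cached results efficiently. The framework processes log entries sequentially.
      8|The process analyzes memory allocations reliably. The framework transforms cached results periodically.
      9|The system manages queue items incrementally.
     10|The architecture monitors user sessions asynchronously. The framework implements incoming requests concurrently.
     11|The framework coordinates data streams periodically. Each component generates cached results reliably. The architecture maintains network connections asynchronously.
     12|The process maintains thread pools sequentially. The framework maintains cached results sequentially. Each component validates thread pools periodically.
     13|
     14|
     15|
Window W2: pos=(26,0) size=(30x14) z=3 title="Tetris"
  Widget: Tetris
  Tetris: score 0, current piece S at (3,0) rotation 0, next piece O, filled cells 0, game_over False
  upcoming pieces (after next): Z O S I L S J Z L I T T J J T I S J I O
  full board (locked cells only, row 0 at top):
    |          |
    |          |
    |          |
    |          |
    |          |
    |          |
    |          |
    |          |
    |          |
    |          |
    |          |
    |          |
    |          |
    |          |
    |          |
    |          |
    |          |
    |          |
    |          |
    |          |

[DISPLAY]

   ┃          │▓▓               ┃      
/  ┃          │                 ┃      
━━━┃          │                 ┃      
alo┃          │                 ┃      
───┃          │Score:           ┃      
 fr┃          │0                ┃      
 pi┃          │                 ┃      
 al┃          │                 ┃      
 fr┗━━━━━━━━━━━━━━━━━━━━━━━━━━━━┛      
o┌─────────────────────┐tabas┃         
 │        Error        │ch op┃         
 │    Are you sure?    │ch op┃         
 │ [Yes]  No   Cancel  │ allo┃         
 └─────────────────────┘ems i┃         
 architecture monitors user s┃         
 framework coordinates data s┃         
 process maintains thread poo┃         
                             ┃         


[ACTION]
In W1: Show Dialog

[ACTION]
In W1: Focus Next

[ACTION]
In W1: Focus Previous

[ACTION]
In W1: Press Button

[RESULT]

   ┃          │▓▓               ┃      
/  ┃          │                 ┃      
━━━┃          │                 ┃      
alo┃          │                 ┃      
───┃          │Score:           ┃      
 fr┃          │0                ┃      
 pi┃          │                 ┃      
 al┃          │                 ┃      
 fr┗━━━━━━━━━━━━━━━━━━━━━━━━━━━━┛      
or handling maintains databas┃         
 algorithm validates batch op┃         
 algorithm validates batch op┃         
 process analyzes memory allo┃         
 system manages queue items i┃         
 architecture monitors user s┃         
 framework coordinates data s┃         
 process maintains thread poo┃         
                             ┃         
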